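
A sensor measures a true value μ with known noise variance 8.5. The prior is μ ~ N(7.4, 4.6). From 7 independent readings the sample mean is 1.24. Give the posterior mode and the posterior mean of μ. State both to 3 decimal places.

MAP: 2.526. Posterior mean: 2.526.

Posterior for μ is Normal. Precision-weighted mean: (1/4.6·7.4 + 7/8.5·1.24) / (1/4.6 + 7/8.5) = 2.526.
A Normal posterior is symmetric, so mode = mean.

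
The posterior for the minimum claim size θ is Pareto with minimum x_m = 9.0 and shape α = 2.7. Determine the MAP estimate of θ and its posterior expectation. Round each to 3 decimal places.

The Pareto density is strictly decreasing on [x_m, ∞), so the mode is x_m = 9.000.
Mean = α·x_m/(α−1) = 2.7·9.0/1.7 = 14.294.
Mean > mode: the posterior has a right tail.

MAP = 9.000; posterior mean = 14.294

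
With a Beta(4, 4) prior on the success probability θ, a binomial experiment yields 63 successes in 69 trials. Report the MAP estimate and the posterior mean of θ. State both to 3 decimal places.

Posterior: Beta(4+63, 4+6) = Beta(67, 10).
Mode = (67−1)/(67+10−2) = 66/75 = 0.880.
Mean = 67/(67+10) = 67/77 = 0.870.
The posterior is left-skewed, so the mode exceeds the mean.

θ_MAP = 0.880, E[θ|data] = 0.870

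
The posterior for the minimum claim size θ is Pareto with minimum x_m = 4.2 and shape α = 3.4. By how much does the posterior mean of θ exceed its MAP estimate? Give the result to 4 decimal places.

The Pareto density is strictly decreasing on [x_m, ∞), so the mode is x_m = 4.2000.
Mean = α·x_m/(α−1) = 3.4·4.2/2.4 = 5.9500.
Difference = 5.9500 − 4.2000 = 1.7500.

1.7500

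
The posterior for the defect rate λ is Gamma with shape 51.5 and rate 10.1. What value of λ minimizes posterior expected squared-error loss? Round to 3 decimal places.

Mode = (α−1)/β = 50.5/10.1 = 5.000.
Mean = α/β = 51.5/10.1 = 5.099.
Squared-error loss ⇒ the optimal estimator is the posterior mean.

5.099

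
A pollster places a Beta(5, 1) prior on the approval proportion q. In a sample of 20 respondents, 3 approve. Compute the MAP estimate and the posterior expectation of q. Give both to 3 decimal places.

MAP = 0.292, posterior mean = 0.308

Posterior: Beta(5+3, 1+17) = Beta(8, 18).
Mode = (8−1)/(8+18−2) = 7/24 = 0.292.
Mean = 8/(8+18) = 8/26 = 0.308.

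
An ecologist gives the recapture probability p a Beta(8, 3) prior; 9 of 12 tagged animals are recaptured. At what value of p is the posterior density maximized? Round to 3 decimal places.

0.762

Posterior: Beta(8+9, 3+3) = Beta(17, 6).
Mode = (17−1)/(17+6−2) = 16/21 = 0.762.
Mean = 17/(17+6) = 17/23 = 0.739.
This is the posterior mode — the MAP estimate.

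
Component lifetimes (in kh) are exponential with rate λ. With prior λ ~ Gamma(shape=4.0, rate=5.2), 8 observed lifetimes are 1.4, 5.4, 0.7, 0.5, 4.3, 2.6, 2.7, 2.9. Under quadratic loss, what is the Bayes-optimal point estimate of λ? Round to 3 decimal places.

0.467

Σ times = 20.5. Posterior: Gamma(shape = 4.0+8 = 12.0, rate = 5.2+20.5 = 25.7).
Mode = (α−1)/β = 11.0/25.7 = 0.428.
Mean = α/β = 12.0/25.7 = 0.467.
Quadratic loss ⇒ the optimal estimator is the posterior mean.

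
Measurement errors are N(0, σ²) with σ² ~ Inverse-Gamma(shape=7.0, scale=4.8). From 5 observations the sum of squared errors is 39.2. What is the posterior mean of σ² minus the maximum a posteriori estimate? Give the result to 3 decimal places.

0.547

Posterior: Inverse-Gamma(shape = 7.0+5/2 = 9.5, scale = 4.8+39.2/2 = 24.4).
Mode = β/(α+1) = 24.4/10.5 = 2.324.
Mean = β/(α−1) = 24.4/8.5 = 2.871.
Difference = 2.871 − 2.324 = 0.547.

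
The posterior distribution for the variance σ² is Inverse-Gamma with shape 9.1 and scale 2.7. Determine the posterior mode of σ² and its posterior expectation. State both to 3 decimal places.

Mode = β/(α+1) = 2.7/10.1 = 0.267.
Mean = β/(α−1) = 2.7/8.1 = 0.333.

MAP = 0.267; posterior mean = 0.333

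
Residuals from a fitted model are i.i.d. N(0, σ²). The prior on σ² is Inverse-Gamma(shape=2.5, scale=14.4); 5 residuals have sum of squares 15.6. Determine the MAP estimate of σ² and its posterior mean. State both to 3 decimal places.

MAP = 3.700; posterior mean = 5.550

Posterior: Inverse-Gamma(shape = 2.5+5/2 = 5.0, scale = 14.4+15.6/2 = 22.2).
Mode = β/(α+1) = 22.2/6.0 = 3.700.
Mean = β/(α−1) = 22.2/4.0 = 5.550.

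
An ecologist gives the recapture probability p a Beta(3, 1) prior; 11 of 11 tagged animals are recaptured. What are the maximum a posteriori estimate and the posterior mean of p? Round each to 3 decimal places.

MAP = 1.000; posterior mean = 0.933

Posterior: Beta(3+11, 1+0) = Beta(14, 1).
Since β = 1 ≤ 1 and α > 1, the Beta density is monotone increasing on [0,1]; the mode is at 1.
Mean = 14/(14+1) = 0.933.
The mean is pulled below the mode by the posterior's left skew.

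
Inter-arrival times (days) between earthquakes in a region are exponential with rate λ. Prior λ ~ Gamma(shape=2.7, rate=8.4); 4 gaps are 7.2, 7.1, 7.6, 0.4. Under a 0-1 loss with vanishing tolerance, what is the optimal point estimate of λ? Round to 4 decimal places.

Σ times = 22.3. Posterior: Gamma(shape = 2.7+4 = 6.7, rate = 8.4+22.3 = 30.7).
Mode = (α−1)/β = 5.7/30.7 = 0.1857.
Mean = α/β = 6.7/30.7 = 0.2182.
This is the posterior mode — the MAP estimate.

0.1857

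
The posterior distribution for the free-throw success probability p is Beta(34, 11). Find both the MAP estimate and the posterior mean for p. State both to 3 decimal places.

MAP: 0.767. Posterior mean: 0.756.

Mode = (34−1)/(34+11−2) = 33/43 = 0.767.
Mean = 34/(34+11) = 34/45 = 0.756.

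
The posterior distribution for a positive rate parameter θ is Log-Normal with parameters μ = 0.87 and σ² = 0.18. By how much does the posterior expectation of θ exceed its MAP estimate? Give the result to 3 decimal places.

Mode = exp(μ − σ²) = exp(0.69) = 1.994.
Mean = exp(μ + σ²/2) = exp(0.960) = 2.612.
Difference = 2.612 − 1.994 = 0.618.

0.618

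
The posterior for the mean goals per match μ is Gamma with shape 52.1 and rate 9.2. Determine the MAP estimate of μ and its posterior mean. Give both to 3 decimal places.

Mode = (α−1)/β = 51.1/9.2 = 5.554.
Mean = α/β = 52.1/9.2 = 5.663.

MAP estimate = 5.554, posterior mean = 5.663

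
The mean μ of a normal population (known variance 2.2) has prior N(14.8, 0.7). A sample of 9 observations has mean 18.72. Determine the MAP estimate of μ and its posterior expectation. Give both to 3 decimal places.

Posterior for μ is Normal. Precision-weighted mean: (1/0.7·14.8 + 9/2.2·18.72) / (1/0.7 + 9/2.2) = 17.705.
A Normal posterior is symmetric, so mode = mean.

MAP = 17.705; posterior mean = 17.705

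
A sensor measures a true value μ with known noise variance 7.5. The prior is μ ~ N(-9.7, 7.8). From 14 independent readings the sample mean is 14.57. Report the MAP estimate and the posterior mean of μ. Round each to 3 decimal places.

μ_MAP = 13.010, E[μ|data] = 13.010

Posterior for μ is Normal. Precision-weighted mean: (1/7.8·-9.7 + 14/7.5·14.57) / (1/7.8 + 14/7.5) = 13.010.
A Normal posterior is symmetric, so mode = mean.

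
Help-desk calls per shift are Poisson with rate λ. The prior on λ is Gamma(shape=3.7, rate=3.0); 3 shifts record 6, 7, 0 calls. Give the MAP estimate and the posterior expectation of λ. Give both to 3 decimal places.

Σ counts = 13. Posterior: Gamma(shape = 3.7+13 = 16.7, rate = 3.0+3 = 6.0).
Mode = (α−1)/β = 15.7/6.0 = 2.617.
Mean = α/β = 16.7/6.0 = 2.783.
Right-skewed posterior ⇒ mode < mean.

λ_MAP = 2.617, E[λ|data] = 2.783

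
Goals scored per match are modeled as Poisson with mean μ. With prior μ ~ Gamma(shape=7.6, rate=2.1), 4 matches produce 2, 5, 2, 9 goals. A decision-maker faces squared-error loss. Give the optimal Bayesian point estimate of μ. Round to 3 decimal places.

4.197

Σ counts = 18. Posterior: Gamma(shape = 7.6+18 = 25.6, rate = 2.1+4 = 6.1).
Mode = (α−1)/β = 24.6/6.1 = 4.033.
Mean = α/β = 25.6/6.1 = 4.197.
Squared-error loss ⇒ the optimal estimator is the posterior mean.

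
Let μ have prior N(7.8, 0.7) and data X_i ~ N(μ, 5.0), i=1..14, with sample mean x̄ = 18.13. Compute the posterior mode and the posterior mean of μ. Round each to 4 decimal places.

MAP = 14.6401, posterior mean = 14.6401

Posterior for μ is Normal. Precision-weighted mean: (1/0.7·7.8 + 14/5.0·18.13) / (1/0.7 + 14/5.0) = 14.6401.
A Normal posterior is symmetric, so mode = mean.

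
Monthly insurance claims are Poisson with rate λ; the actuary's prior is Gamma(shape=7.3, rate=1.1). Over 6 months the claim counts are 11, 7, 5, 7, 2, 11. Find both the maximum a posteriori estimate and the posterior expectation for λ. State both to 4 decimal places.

λ_MAP = 6.9437, E[λ|data] = 7.0845

Σ counts = 43. Posterior: Gamma(shape = 7.3+43 = 50.3, rate = 1.1+6 = 7.1).
Mode = (α−1)/β = 49.3/7.1 = 6.9437.
Mean = α/β = 50.3/7.1 = 7.0845.
The mean is pulled above the mode by the posterior's right skew.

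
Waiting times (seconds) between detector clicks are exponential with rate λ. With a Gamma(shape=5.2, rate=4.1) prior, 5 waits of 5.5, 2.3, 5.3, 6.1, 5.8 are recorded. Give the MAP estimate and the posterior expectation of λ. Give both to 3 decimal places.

λ_MAP = 0.316, E[λ|data] = 0.351

Σ times = 25.0. Posterior: Gamma(shape = 5.2+5 = 10.2, rate = 4.1+25.0 = 29.1).
Mode = (α−1)/β = 9.2/29.1 = 0.316.
Mean = α/β = 10.2/29.1 = 0.351.
The posterior is right-skewed, so the mean exceeds the mode.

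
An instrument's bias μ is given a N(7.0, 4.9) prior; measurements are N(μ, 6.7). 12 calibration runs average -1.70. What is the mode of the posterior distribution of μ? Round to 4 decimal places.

Posterior for μ is Normal. Precision-weighted mean: (1/4.9·7.0 + 12/6.7·-1.70) / (1/4.9 + 12/6.7) = -0.8101.
A Normal posterior is symmetric, so mode = mean.
This is the posterior mode — the MAP estimate.

-0.8101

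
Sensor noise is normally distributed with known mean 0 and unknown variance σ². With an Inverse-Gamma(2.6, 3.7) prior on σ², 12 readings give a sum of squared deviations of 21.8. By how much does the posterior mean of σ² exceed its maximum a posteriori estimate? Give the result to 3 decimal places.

0.400

Posterior: Inverse-Gamma(shape = 2.6+12/2 = 8.6, scale = 3.7+21.8/2 = 14.6).
Mode = β/(α+1) = 14.6/9.6 = 1.521.
Mean = β/(α−1) = 14.6/7.6 = 1.921.
Difference = 1.921 − 1.521 = 0.400.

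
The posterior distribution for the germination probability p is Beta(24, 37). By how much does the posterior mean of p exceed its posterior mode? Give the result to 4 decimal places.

Mode = (24−1)/(24+37−2) = 23/59 = 0.3898.
Mean = 24/(24+37) = 24/61 = 0.3934.
Difference = 0.3934 − 0.3898 = 0.0036.

0.0036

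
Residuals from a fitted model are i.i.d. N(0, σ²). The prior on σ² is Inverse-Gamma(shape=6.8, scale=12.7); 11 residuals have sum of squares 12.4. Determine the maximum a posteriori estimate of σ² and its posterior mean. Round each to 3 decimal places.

Posterior: Inverse-Gamma(shape = 6.8+11/2 = 12.3, scale = 12.7+12.4/2 = 18.9).
Mode = β/(α+1) = 18.9/13.3 = 1.421.
Mean = β/(α−1) = 18.9/11.3 = 1.673.

MAP = 1.421; posterior mean = 1.673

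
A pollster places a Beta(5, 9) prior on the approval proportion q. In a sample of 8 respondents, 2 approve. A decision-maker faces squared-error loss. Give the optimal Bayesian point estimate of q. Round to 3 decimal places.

Posterior: Beta(5+2, 9+6) = Beta(7, 15).
Mode = (7−1)/(7+15−2) = 6/20 = 0.300.
Mean = 7/(7+15) = 7/22 = 0.318.
Squared-error loss ⇒ the optimal estimator is the posterior mean.

0.318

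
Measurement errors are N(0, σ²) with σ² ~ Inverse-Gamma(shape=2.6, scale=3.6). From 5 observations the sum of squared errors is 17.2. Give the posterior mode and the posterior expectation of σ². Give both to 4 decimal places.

posterior mode = 2.0000, posterior expectation = 2.9756

Posterior: Inverse-Gamma(shape = 2.6+5/2 = 5.1, scale = 3.6+17.2/2 = 12.2).
Mode = β/(α+1) = 12.2/6.1 = 2.0000.
Mean = β/(α−1) = 12.2/4.1 = 2.9756.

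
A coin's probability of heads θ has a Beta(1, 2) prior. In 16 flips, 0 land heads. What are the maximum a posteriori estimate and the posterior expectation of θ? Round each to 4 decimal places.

Posterior: Beta(1+0, 2+16) = Beta(1, 18).
Since α = 1 ≤ 1 and β > 1, the Beta density is monotone decreasing on [0,1]; the mode is at 0.
Mean = 1/(1+18) = 0.0526.

θ_MAP = 0.0000, E[θ|data] = 0.0526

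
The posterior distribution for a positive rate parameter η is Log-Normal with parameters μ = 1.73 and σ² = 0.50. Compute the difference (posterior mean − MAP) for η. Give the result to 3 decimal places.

3.822

Mode = exp(μ − σ²) = exp(1.23) = 3.421.
Mean = exp(μ + σ²/2) = exp(1.980) = 7.243.
Difference = 7.243 − 3.421 = 3.822.
The mean is pulled above the mode by the posterior's right skew.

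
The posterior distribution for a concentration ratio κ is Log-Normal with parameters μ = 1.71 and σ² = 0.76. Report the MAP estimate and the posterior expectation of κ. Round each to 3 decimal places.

MAP: 2.586. Posterior mean: 8.085.

Mode = exp(μ − σ²) = exp(0.95) = 2.586.
Mean = exp(μ + σ²/2) = exp(2.090) = 8.085.
The mean is pulled above the mode by the posterior's right skew.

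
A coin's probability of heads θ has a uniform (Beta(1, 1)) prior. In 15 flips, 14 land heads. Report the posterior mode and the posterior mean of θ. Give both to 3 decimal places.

MAP = 0.933; posterior mean = 0.882

Posterior: Beta(1+14, 1+1) = Beta(15, 2).
Mode = (15−1)/(15+2−2) = 14/15 = 0.933.
Mean = 15/(15+2) = 15/17 = 0.882.
The posterior is left-skewed, so the mode exceeds the mean.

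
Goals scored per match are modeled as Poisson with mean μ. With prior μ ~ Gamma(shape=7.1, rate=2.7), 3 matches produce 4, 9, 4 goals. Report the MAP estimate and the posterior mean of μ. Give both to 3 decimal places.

μ_MAP = 4.053, E[μ|data] = 4.228

Σ counts = 17. Posterior: Gamma(shape = 7.1+17 = 24.1, rate = 2.7+3 = 5.7).
Mode = (α−1)/β = 23.1/5.7 = 4.053.
Mean = α/β = 24.1/5.7 = 4.228.
The mean is pulled above the mode by the posterior's right skew.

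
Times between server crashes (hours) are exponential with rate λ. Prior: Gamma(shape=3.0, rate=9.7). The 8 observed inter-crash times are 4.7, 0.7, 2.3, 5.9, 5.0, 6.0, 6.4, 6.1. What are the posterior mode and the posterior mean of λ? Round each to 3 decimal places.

λ_MAP = 0.214, E[λ|data] = 0.235

Σ times = 37.1. Posterior: Gamma(shape = 3.0+8 = 11.0, rate = 9.7+37.1 = 46.8).
Mode = (α−1)/β = 10.0/46.8 = 0.214.
Mean = α/β = 11.0/46.8 = 0.235.
The posterior is right-skewed, so the mean exceeds the mode.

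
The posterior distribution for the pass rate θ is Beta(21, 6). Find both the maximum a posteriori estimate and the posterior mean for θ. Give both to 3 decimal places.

Mode = (21−1)/(21+6−2) = 20/25 = 0.800.
Mean = 21/(21+6) = 21/27 = 0.778.
The posterior is left-skewed, so the mode exceeds the mean.

MAP = 0.800; posterior mean = 0.778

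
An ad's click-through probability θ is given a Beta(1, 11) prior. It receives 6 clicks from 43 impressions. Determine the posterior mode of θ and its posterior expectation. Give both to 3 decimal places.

Posterior: Beta(1+6, 11+37) = Beta(7, 48).
Mode = (7−1)/(7+48−2) = 6/53 = 0.113.
Mean = 7/(7+48) = 7/55 = 0.127.

MAP = 0.113, posterior mean = 0.127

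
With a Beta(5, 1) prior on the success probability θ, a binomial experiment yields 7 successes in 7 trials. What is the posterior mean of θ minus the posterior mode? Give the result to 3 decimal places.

Posterior: Beta(5+7, 1+0) = Beta(12, 1).
Since β = 1 ≤ 1 and α > 1, the Beta density is monotone increasing on [0,1]; the mode is at 1.
Mean = 12/(12+1) = 0.923.
Difference = 0.923 − 1.000 = -0.077.

-0.077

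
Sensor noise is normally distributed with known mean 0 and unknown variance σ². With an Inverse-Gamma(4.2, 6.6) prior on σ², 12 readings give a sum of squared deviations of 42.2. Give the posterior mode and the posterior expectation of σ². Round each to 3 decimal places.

Posterior: Inverse-Gamma(shape = 4.2+12/2 = 10.2, scale = 6.6+42.2/2 = 27.7).
Mode = β/(α+1) = 27.7/11.2 = 2.473.
Mean = β/(α−1) = 27.7/9.2 = 3.011.

posterior mode = 2.473, posterior expectation = 3.011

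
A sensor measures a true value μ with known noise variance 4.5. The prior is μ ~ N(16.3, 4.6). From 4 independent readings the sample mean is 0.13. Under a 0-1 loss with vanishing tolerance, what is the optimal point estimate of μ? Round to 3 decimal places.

Posterior for μ is Normal. Precision-weighted mean: (1/4.6·16.3 + 4/4.5·0.13) / (1/4.6 + 4/4.5) = 3.308.
A Normal posterior is symmetric, so mode = mean.
This is the posterior mode — the MAP estimate.

3.308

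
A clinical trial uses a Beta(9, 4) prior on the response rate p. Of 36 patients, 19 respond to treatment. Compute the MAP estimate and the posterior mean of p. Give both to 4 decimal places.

MAP = 0.5745, posterior mean = 0.5714

Posterior: Beta(9+19, 4+17) = Beta(28, 21).
Mode = (28−1)/(28+21−2) = 27/47 = 0.5745.
Mean = 28/(28+21) = 28/49 = 0.5714.
Mode > mean: the posterior has a left tail.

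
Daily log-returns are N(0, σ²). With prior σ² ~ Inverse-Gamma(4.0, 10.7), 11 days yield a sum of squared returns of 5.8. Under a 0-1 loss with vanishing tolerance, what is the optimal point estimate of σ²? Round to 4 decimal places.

Posterior: Inverse-Gamma(shape = 4.0+11/2 = 9.5, scale = 10.7+5.8/2 = 13.6).
Mode = β/(α+1) = 13.6/10.5 = 1.2952.
Mean = β/(α−1) = 13.6/8.5 = 1.6000.
This is the posterior mode — the MAP estimate.

1.2952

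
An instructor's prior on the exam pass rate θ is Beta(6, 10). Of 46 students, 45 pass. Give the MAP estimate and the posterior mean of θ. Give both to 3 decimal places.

Posterior: Beta(6+45, 10+1) = Beta(51, 11).
Mode = (51−1)/(51+11−2) = 50/60 = 0.833.
Mean = 51/(51+11) = 51/62 = 0.823.

MAP = 0.833, posterior mean = 0.823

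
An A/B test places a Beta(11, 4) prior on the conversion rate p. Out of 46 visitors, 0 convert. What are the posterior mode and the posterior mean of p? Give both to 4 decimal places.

Posterior: Beta(11+0, 4+46) = Beta(11, 50).
Mode = (11−1)/(11+50−2) = 10/59 = 0.1695.
Mean = 11/(11+50) = 11/61 = 0.1803.
Right-skewed posterior ⇒ mode < mean.

MAP = 0.1695; posterior mean = 0.1803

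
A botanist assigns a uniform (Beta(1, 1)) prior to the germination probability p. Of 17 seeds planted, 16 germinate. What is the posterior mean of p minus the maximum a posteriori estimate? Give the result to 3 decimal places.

-0.046

Posterior: Beta(1+16, 1+1) = Beta(17, 2).
Mode = (17−1)/(17+2−2) = 16/17 = 0.941.
Mean = 17/(17+2) = 17/19 = 0.895.
Difference = 0.895 − 0.941 = -0.046.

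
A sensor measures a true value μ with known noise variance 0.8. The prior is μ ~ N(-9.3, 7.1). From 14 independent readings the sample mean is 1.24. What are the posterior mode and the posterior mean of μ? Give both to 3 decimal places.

Posterior for μ is Normal. Precision-weighted mean: (1/7.1·-9.3 + 14/0.8·1.24) / (1/7.1 + 14/0.8) = 1.156.
A Normal posterior is symmetric, so mode = mean.

μ_MAP = 1.156, E[μ|data] = 1.156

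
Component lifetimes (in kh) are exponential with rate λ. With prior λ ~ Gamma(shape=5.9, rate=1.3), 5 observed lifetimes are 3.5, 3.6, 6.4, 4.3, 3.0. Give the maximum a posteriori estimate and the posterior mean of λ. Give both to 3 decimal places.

MAP = 0.448, posterior mean = 0.493

Σ times = 20.8. Posterior: Gamma(shape = 5.9+5 = 10.9, rate = 1.3+20.8 = 22.1).
Mode = (α−1)/β = 9.9/22.1 = 0.448.
Mean = α/β = 10.9/22.1 = 0.493.
The posterior is right-skewed, so the mean exceeds the mode.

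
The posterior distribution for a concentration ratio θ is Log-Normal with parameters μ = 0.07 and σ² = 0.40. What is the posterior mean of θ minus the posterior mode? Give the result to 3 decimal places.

0.591

Mode = exp(μ − σ²) = exp(-0.33) = 0.719.
Mean = exp(μ + σ²/2) = exp(0.270) = 1.310.
Difference = 1.310 − 0.719 = 0.591.
The posterior is right-skewed, so the mean exceeds the mode.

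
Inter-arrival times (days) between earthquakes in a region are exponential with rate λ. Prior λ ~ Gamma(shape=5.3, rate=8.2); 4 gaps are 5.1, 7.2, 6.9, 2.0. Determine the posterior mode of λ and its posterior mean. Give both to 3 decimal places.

Σ times = 21.2. Posterior: Gamma(shape = 5.3+4 = 9.3, rate = 8.2+21.2 = 29.4).
Mode = (α−1)/β = 8.3/29.4 = 0.282.
Mean = α/β = 9.3/29.4 = 0.316.

MAP = 0.282; posterior mean = 0.316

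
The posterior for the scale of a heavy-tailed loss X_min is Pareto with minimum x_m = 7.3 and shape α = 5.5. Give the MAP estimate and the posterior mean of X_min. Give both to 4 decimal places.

MAP: 7.3000. Posterior mean: 8.9222.

The Pareto density is strictly decreasing on [x_m, ∞), so the mode is x_m = 7.3000.
Mean = α·x_m/(α−1) = 5.5·7.3/4.5 = 8.9222.
Right-skewed posterior ⇒ mode < mean.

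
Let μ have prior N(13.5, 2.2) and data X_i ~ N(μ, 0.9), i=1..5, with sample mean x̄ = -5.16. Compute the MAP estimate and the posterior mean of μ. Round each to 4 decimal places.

MAP = -3.7487; posterior mean = -3.7487

Posterior for μ is Normal. Precision-weighted mean: (1/2.2·13.5 + 5/0.9·-5.16) / (1/2.2 + 5/0.9) = -3.7487.
A Normal posterior is symmetric, so mode = mean.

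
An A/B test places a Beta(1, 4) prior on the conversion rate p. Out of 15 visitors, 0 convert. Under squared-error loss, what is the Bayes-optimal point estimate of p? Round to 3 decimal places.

Posterior: Beta(1+0, 4+15) = Beta(1, 19).
Since α = 1 ≤ 1 and β > 1, the Beta density is monotone decreasing on [0,1]; the mode is at 0.
Mean = 1/(1+19) = 0.050.
Squared-error loss ⇒ the optimal estimator is the posterior mean.

0.050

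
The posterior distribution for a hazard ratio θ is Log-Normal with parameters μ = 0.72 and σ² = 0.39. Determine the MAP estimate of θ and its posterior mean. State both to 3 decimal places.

Mode = exp(μ − σ²) = exp(0.33) = 1.391.
Mean = exp(μ + σ²/2) = exp(0.915) = 2.497.

θ_MAP = 1.391, E[θ|data] = 2.497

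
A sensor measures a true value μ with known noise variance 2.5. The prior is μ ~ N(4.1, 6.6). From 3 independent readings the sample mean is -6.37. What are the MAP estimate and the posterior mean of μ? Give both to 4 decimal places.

Posterior for μ is Normal. Precision-weighted mean: (1/6.6·4.1 + 3/2.5·-6.37) / (1/6.6 + 3/2.5) = -5.1962.
A Normal posterior is symmetric, so mode = mean.

MAP: -5.1962. Posterior mean: -5.1962.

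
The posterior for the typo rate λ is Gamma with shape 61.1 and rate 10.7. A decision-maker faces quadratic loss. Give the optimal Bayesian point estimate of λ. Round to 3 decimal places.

5.710

Mode = (α−1)/β = 60.1/10.7 = 5.617.
Mean = α/β = 61.1/10.7 = 5.710.
Quadratic loss ⇒ the optimal estimator is the posterior mean.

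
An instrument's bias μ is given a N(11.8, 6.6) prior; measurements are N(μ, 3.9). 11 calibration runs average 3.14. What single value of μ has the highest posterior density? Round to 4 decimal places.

Posterior for μ is Normal. Precision-weighted mean: (1/6.6·11.8 + 11/3.9·3.14) / (1/6.6 + 11/3.9) = 3.5815.
A Normal posterior is symmetric, so mode = mean.
This is the posterior mode — the MAP estimate.

3.5815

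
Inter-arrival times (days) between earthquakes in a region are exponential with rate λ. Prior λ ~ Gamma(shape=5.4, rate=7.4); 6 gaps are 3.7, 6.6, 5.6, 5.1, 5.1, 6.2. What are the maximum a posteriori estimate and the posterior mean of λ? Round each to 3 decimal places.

Σ times = 32.3. Posterior: Gamma(shape = 5.4+6 = 11.4, rate = 7.4+32.3 = 39.7).
Mode = (α−1)/β = 10.4/39.7 = 0.262.
Mean = α/β = 11.4/39.7 = 0.287.
Right-skewed posterior ⇒ mode < mean.

MAP: 0.262. Posterior mean: 0.287.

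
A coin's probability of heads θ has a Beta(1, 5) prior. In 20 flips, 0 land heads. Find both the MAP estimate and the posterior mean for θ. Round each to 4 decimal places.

Posterior: Beta(1+0, 5+20) = Beta(1, 25).
Since α = 1 ≤ 1 and β > 1, the Beta density is monotone decreasing on [0,1]; the mode is at 0.
Mean = 1/(1+25) = 0.0385.
Right-skewed posterior ⇒ mode < mean.

MAP = 0.0000; posterior mean = 0.0385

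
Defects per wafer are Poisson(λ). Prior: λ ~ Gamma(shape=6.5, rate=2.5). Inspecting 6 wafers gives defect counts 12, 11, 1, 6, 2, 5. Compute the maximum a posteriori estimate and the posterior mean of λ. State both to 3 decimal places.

Σ counts = 37. Posterior: Gamma(shape = 6.5+37 = 43.5, rate = 2.5+6 = 8.5).
Mode = (α−1)/β = 42.5/8.5 = 5.000.
Mean = α/β = 43.5/8.5 = 5.118.

λ_MAP = 5.000, E[λ|data] = 5.118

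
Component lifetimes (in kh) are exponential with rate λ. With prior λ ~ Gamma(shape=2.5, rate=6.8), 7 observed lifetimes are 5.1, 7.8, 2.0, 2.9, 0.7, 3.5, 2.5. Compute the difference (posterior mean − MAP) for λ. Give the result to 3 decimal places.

0.032

Σ times = 24.5. Posterior: Gamma(shape = 2.5+7 = 9.5, rate = 6.8+24.5 = 31.3).
Mode = (α−1)/β = 8.5/31.3 = 0.272.
Mean = α/β = 9.5/31.3 = 0.304.
Difference = 0.304 − 0.272 = 0.032.
Right-skewed posterior ⇒ mode < mean.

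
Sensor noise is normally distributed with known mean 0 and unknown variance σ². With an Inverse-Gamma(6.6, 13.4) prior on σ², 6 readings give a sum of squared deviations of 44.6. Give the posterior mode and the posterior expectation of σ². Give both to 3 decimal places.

MAP = 3.368, posterior mean = 4.151

Posterior: Inverse-Gamma(shape = 6.6+6/2 = 9.6, scale = 13.4+44.6/2 = 35.7).
Mode = β/(α+1) = 35.7/10.6 = 3.368.
Mean = β/(α−1) = 35.7/8.6 = 4.151.
Right-skewed posterior ⇒ mode < mean.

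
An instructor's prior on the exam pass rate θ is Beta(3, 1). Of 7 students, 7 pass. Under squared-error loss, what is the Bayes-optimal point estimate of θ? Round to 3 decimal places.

0.909

Posterior: Beta(3+7, 1+0) = Beta(10, 1).
Since β = 1 ≤ 1 and α > 1, the Beta density is monotone increasing on [0,1]; the mode is at 1.
Mean = 10/(10+1) = 0.909.
Squared-error loss ⇒ the optimal estimator is the posterior mean.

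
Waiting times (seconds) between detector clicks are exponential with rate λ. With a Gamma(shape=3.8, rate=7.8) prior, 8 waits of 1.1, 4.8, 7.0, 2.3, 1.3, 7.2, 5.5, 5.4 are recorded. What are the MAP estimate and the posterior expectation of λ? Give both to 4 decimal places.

Σ times = 34.6. Posterior: Gamma(shape = 3.8+8 = 11.8, rate = 7.8+34.6 = 42.4).
Mode = (α−1)/β = 10.8/42.4 = 0.2547.
Mean = α/β = 11.8/42.4 = 0.2783.
The posterior is right-skewed, so the mean exceeds the mode.

MAP = 0.2547; posterior mean = 0.2783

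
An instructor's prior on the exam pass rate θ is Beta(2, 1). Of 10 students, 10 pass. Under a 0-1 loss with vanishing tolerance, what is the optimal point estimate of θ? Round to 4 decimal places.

1.0000

Posterior: Beta(2+10, 1+0) = Beta(12, 1).
Since β = 1 ≤ 1 and α > 1, the Beta density is monotone increasing on [0,1]; the mode is at 1.
Mean = 12/(12+1) = 0.9231.
This is the posterior mode — the MAP estimate.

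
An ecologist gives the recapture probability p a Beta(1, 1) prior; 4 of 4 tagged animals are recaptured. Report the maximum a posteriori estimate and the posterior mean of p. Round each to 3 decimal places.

Posterior: Beta(1+4, 1+0) = Beta(5, 1).
Since β = 1 ≤ 1 and α > 1, the Beta density is monotone increasing on [0,1]; the mode is at 1.
Mean = 5/(5+1) = 0.833.

maximum a posteriori estimate = 1.000, posterior mean = 0.833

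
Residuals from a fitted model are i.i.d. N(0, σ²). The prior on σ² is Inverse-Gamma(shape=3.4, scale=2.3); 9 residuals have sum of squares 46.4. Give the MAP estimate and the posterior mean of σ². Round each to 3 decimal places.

σ²_MAP = 2.865, E[σ²|data] = 3.696

Posterior: Inverse-Gamma(shape = 3.4+9/2 = 7.9, scale = 2.3+46.4/2 = 25.5).
Mode = β/(α+1) = 25.5/8.9 = 2.865.
Mean = β/(α−1) = 25.5/6.9 = 3.696.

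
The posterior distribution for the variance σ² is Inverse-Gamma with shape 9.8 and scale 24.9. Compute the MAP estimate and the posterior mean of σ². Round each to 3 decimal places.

Mode = β/(α+1) = 24.9/10.8 = 2.306.
Mean = β/(α−1) = 24.9/8.8 = 2.830.

MAP = 2.306; posterior mean = 2.830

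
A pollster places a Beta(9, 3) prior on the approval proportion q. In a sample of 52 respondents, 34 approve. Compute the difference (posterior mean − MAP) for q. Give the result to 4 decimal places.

Posterior: Beta(9+34, 3+18) = Beta(43, 21).
Mode = (43−1)/(43+21−2) = 42/62 = 0.6774.
Mean = 43/(43+21) = 43/64 = 0.6719.
Difference = 0.6719 − 0.6774 = -0.0055.

-0.0055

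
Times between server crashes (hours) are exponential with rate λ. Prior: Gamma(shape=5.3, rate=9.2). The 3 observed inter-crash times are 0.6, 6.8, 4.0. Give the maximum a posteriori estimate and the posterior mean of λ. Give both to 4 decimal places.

maximum a posteriori estimate = 0.3544, posterior mean = 0.4029

Σ times = 11.4. Posterior: Gamma(shape = 5.3+3 = 8.3, rate = 9.2+11.4 = 20.6).
Mode = (α−1)/β = 7.3/20.6 = 0.3544.
Mean = α/β = 8.3/20.6 = 0.4029.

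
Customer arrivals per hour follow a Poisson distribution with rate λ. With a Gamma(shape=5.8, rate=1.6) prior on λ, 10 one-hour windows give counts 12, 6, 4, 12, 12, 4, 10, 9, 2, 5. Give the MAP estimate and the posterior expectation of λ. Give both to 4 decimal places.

MAP estimate = 6.9655, posterior expectation = 7.0517

Σ counts = 76. Posterior: Gamma(shape = 5.8+76 = 81.8, rate = 1.6+10 = 11.6).
Mode = (α−1)/β = 80.8/11.6 = 6.9655.
Mean = α/β = 81.8/11.6 = 7.0517.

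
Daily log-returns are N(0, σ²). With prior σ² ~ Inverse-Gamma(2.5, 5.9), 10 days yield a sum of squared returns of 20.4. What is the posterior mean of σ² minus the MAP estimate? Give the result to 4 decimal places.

0.5828

Posterior: Inverse-Gamma(shape = 2.5+10/2 = 7.5, scale = 5.9+20.4/2 = 16.1).
Mode = β/(α+1) = 16.1/8.5 = 1.8941.
Mean = β/(α−1) = 16.1/6.5 = 2.4769.
Difference = 2.4769 − 1.8941 = 0.5828.
Mean > mode: the posterior has a right tail.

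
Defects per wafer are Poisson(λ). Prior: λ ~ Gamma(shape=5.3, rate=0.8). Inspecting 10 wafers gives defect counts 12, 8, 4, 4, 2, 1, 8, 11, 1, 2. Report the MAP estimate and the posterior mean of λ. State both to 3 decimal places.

Σ counts = 53. Posterior: Gamma(shape = 5.3+53 = 58.3, rate = 0.8+10 = 10.8).
Mode = (α−1)/β = 57.3/10.8 = 5.306.
Mean = α/β = 58.3/10.8 = 5.398.
Right-skewed posterior ⇒ mode < mean.

λ_MAP = 5.306, E[λ|data] = 5.398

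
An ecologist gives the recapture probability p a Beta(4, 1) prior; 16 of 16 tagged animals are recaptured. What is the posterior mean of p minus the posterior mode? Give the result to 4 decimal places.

Posterior: Beta(4+16, 1+0) = Beta(20, 1).
Since β = 1 ≤ 1 and α > 1, the Beta density is monotone increasing on [0,1]; the mode is at 1.
Mean = 20/(20+1) = 0.9524.
Difference = 0.9524 − 1.0000 = -0.0476.
Left-skewed posterior ⇒ mean < mode.

-0.0476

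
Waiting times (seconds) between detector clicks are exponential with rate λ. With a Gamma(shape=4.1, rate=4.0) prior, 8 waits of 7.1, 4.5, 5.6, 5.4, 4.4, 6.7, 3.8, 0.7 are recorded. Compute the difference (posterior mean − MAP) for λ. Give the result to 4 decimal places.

Σ times = 38.2. Posterior: Gamma(shape = 4.1+8 = 12.1, rate = 4.0+38.2 = 42.2).
Mode = (α−1)/β = 11.1/42.2 = 0.2630.
Mean = α/β = 12.1/42.2 = 0.2867.
Difference = 0.2867 − 0.2630 = 0.0237.

0.0237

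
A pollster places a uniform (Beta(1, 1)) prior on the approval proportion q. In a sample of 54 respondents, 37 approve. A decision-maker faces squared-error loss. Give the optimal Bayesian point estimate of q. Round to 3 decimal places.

0.679

Posterior: Beta(1+37, 1+17) = Beta(38, 18).
Mode = (38−1)/(38+18−2) = 37/54 = 0.685.
With a flat prior the MAP equals the MLE, 37/54.
Mean = 38/(38+18) = 38/56 = 0.679.
Squared-error loss ⇒ the optimal estimator is the posterior mean.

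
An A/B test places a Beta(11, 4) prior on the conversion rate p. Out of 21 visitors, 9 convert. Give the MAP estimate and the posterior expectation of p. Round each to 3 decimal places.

Posterior: Beta(11+9, 4+12) = Beta(20, 16).
Mode = (20−1)/(20+16−2) = 19/34 = 0.559.
Mean = 20/(20+16) = 20/36 = 0.556.

MAP estimate = 0.559, posterior expectation = 0.556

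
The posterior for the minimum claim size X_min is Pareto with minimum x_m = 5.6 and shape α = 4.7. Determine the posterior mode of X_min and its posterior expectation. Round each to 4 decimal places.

The Pareto density is strictly decreasing on [x_m, ∞), so the mode is x_m = 5.6000.
Mean = α·x_m/(α−1) = 4.7·5.6/3.7 = 7.1135.
Right-skewed posterior ⇒ mode < mean.

X_min_MAP = 5.6000, E[X_min|data] = 7.1135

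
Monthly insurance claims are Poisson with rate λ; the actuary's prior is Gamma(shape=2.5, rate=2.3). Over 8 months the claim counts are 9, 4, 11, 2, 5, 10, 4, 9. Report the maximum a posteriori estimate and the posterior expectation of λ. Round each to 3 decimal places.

Σ counts = 54. Posterior: Gamma(shape = 2.5+54 = 56.5, rate = 2.3+8 = 10.3).
Mode = (α−1)/β = 55.5/10.3 = 5.388.
Mean = α/β = 56.5/10.3 = 5.485.

MAP = 5.388, posterior mean = 5.485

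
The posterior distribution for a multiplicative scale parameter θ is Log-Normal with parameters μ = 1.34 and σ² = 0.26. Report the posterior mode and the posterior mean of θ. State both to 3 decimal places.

posterior mode = 2.945, posterior mean = 4.349

Mode = exp(μ − σ²) = exp(1.08) = 2.945.
Mean = exp(μ + σ²/2) = exp(1.470) = 4.349.
Mean > mode: the posterior has a right tail.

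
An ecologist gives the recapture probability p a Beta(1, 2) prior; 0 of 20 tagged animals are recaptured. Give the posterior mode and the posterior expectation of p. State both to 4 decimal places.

MAP: 0.0000. Posterior mean: 0.0435.

Posterior: Beta(1+0, 2+20) = Beta(1, 22).
Since α = 1 ≤ 1 and β > 1, the Beta density is monotone decreasing on [0,1]; the mode is at 0.
Mean = 1/(1+22) = 0.0435.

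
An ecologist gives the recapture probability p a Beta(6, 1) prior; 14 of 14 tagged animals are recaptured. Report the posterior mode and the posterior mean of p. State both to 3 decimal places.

Posterior: Beta(6+14, 1+0) = Beta(20, 1).
Since β = 1 ≤ 1 and α > 1, the Beta density is monotone increasing on [0,1]; the mode is at 1.
Mean = 20/(20+1) = 0.952.
Left-skewed posterior ⇒ mean < mode.

MAP = 1.000; posterior mean = 0.952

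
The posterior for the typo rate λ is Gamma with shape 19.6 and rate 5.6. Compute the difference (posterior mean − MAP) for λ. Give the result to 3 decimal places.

0.179

Mode = (α−1)/β = 18.6/5.6 = 3.321.
Mean = α/β = 19.6/5.6 = 3.500.
Difference = 3.500 − 3.321 = 0.179.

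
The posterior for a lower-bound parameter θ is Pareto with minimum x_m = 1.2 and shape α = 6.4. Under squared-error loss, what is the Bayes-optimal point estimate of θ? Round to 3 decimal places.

1.422

The Pareto density is strictly decreasing on [x_m, ∞), so the mode is x_m = 1.200.
Mean = α·x_m/(α−1) = 6.4·1.2/5.4 = 1.422.
Squared-error loss ⇒ the optimal estimator is the posterior mean.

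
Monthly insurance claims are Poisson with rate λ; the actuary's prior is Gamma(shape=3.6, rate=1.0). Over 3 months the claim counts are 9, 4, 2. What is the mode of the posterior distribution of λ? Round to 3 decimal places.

4.400

Σ counts = 15. Posterior: Gamma(shape = 3.6+15 = 18.6, rate = 1.0+3 = 4.0).
Mode = (α−1)/β = 17.6/4.0 = 4.400.
Mean = α/β = 18.6/4.0 = 4.650.
This is the posterior mode — the MAP estimate.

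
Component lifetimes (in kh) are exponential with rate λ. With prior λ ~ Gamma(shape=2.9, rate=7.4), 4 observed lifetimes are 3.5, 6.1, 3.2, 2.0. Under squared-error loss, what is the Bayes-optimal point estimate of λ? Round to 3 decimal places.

Σ times = 14.8. Posterior: Gamma(shape = 2.9+4 = 6.9, rate = 7.4+14.8 = 22.2).
Mode = (α−1)/β = 5.9/22.2 = 0.266.
Mean = α/β = 6.9/22.2 = 0.311.
Squared-error loss ⇒ the optimal estimator is the posterior mean.

0.311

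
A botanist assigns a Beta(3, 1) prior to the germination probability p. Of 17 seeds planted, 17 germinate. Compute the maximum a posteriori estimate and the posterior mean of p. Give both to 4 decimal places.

Posterior: Beta(3+17, 1+0) = Beta(20, 1).
Since β = 1 ≤ 1 and α > 1, the Beta density is monotone increasing on [0,1]; the mode is at 1.
Mean = 20/(20+1) = 0.9524.

p_MAP = 1.0000, E[p|data] = 0.9524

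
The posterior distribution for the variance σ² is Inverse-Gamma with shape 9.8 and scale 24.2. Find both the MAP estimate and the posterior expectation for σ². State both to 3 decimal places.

MAP = 2.241; posterior mean = 2.750

Mode = β/(α+1) = 24.2/10.8 = 2.241.
Mean = β/(α−1) = 24.2/8.8 = 2.750.
The mean is pulled above the mode by the posterior's right skew.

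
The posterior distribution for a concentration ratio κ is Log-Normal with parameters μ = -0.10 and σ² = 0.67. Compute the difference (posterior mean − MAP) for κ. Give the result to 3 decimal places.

0.802

Mode = exp(μ − σ²) = exp(-0.77) = 0.463.
Mean = exp(μ + σ²/2) = exp(0.235) = 1.265.
Difference = 1.265 − 0.463 = 0.802.
Right-skewed posterior ⇒ mode < mean.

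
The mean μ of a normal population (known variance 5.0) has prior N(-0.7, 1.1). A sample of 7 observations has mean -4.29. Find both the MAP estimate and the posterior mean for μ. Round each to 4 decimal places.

Posterior for μ is Normal. Precision-weighted mean: (1/1.1·-0.7 + 7/5.0·-4.29) / (1/1.1 + 7/5.0) = -2.8766.
A Normal posterior is symmetric, so mode = mean.

MAP = -2.8766, posterior mean = -2.8766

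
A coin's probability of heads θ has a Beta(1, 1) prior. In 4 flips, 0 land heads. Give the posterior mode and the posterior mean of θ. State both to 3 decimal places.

MAP = 0.000, posterior mean = 0.167

Posterior: Beta(1+0, 1+4) = Beta(1, 5).
Since α = 1 ≤ 1 and β > 1, the Beta density is monotone decreasing on [0,1]; the mode is at 0.
Mean = 1/(1+5) = 0.167.
Mean > mode: the posterior has a right tail.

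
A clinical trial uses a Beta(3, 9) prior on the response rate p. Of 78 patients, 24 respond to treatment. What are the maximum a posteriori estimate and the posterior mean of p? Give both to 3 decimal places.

Posterior: Beta(3+24, 9+54) = Beta(27, 63).
Mode = (27−1)/(27+63−2) = 26/88 = 0.295.
Mean = 27/(27+63) = 27/90 = 0.300.
The mean is pulled above the mode by the posterior's right skew.

MAP = 0.295; posterior mean = 0.300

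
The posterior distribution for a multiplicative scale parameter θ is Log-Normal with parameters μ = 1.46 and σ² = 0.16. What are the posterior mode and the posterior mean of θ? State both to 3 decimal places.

Mode = exp(μ − σ²) = exp(1.30) = 3.669.
Mean = exp(μ + σ²/2) = exp(1.540) = 4.665.

θ_MAP = 3.669, E[θ|data] = 4.665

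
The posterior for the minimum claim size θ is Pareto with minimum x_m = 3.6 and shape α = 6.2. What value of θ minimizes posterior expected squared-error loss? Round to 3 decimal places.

4.292

The Pareto density is strictly decreasing on [x_m, ∞), so the mode is x_m = 3.600.
Mean = α·x_m/(α−1) = 6.2·3.6/5.2 = 4.292.
Squared-error loss ⇒ the optimal estimator is the posterior mean.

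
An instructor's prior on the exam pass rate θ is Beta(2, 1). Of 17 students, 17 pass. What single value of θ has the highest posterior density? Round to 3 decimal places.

Posterior: Beta(2+17, 1+0) = Beta(19, 1).
Since β = 1 ≤ 1 and α > 1, the Beta density is monotone increasing on [0,1]; the mode is at 1.
Mean = 19/(19+1) = 0.950.
This is the posterior mode — the MAP estimate.

1.000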